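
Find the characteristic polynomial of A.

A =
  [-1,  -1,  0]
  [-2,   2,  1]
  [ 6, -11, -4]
x^3 + 3*x^2 + 3*x + 1

Expanding det(x·I − A) (e.g. by cofactor expansion or by noting that A is similar to its Jordan form J, which has the same characteristic polynomial as A) gives
  χ_A(x) = x^3 + 3*x^2 + 3*x + 1
which factors as (x + 1)^3. The eigenvalues (with algebraic multiplicities) are λ = -1 with multiplicity 3.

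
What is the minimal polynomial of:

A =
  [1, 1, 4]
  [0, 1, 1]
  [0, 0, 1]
x^3 - 3*x^2 + 3*x - 1

The characteristic polynomial is χ_A(x) = (x - 1)^3, so the eigenvalues are known. The minimal polynomial is
  m_A(x) = Π_λ (x − λ)^{k_λ}
where k_λ is the size of the *largest* Jordan block for λ (equivalently, the smallest k with (A − λI)^k v = 0 for every generalised eigenvector v of λ).

  λ = 1: largest Jordan block has size 3, contributing (x − 1)^3

So m_A(x) = (x - 1)^3 = x^3 - 3*x^2 + 3*x - 1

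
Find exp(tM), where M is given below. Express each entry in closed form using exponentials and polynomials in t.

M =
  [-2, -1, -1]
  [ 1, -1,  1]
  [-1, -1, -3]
e^{tM} =
  [exp(-2*t), -t*exp(-2*t), -t*exp(-2*t)]
  [t*exp(-2*t), -t^2*exp(-2*t)/2 + t*exp(-2*t) + exp(-2*t), -t^2*exp(-2*t)/2 + t*exp(-2*t)]
  [-t*exp(-2*t), t^2*exp(-2*t)/2 - t*exp(-2*t), t^2*exp(-2*t)/2 - t*exp(-2*t) + exp(-2*t)]

Strategy: write M = P · J · P⁻¹ where J is a Jordan canonical form, so e^{tM} = P · e^{tJ} · P⁻¹, and e^{tJ} can be computed block-by-block.

M has Jordan form
J =
  [-2,  1,  0]
  [ 0, -2,  1]
  [ 0,  0, -2]
(up to reordering of blocks).

Per-block formulas:
  For a 3×3 Jordan block J_3(-2): exp(t · J_3(-2)) = e^(-2t)·(I + t·N + (t^2/2)·N^2), where N is the 3×3 nilpotent shift.

After assembling e^{tJ} and conjugating by P, we get:

e^{tM} =
  [exp(-2*t), -t*exp(-2*t), -t*exp(-2*t)]
  [t*exp(-2*t), -t^2*exp(-2*t)/2 + t*exp(-2*t) + exp(-2*t), -t^2*exp(-2*t)/2 + t*exp(-2*t)]
  [-t*exp(-2*t), t^2*exp(-2*t)/2 - t*exp(-2*t), t^2*exp(-2*t)/2 - t*exp(-2*t) + exp(-2*t)]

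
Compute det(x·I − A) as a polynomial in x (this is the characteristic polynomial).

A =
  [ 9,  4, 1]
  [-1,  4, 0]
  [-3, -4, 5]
x^3 - 18*x^2 + 108*x - 216

Expanding det(x·I − A) (e.g. by cofactor expansion or by noting that A is similar to its Jordan form J, which has the same characteristic polynomial as A) gives
  χ_A(x) = x^3 - 18*x^2 + 108*x - 216
which factors as (x - 6)^3. The eigenvalues (with algebraic multiplicities) are λ = 6 with multiplicity 3.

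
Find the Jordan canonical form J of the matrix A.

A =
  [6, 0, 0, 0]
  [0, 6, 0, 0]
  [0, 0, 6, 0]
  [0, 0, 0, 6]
J_1(6) ⊕ J_1(6) ⊕ J_1(6) ⊕ J_1(6)

The characteristic polynomial is
  det(x·I − A) = x^4 - 24*x^3 + 216*x^2 - 864*x + 1296 = (x - 6)^4

Eigenvalues and multiplicities (the geometric multiplicity of λ is n − rank(A − λI), which equals the number of Jordan blocks for λ):
  λ = 6: algebraic multiplicity = 4, geometric multiplicity = 4

Determining the block sizes for each eigenvalue:
  λ = 6: gm = am = 4, so every block has size 1 → block sizes [1, 1, 1, 1]

Assembling the blocks gives a Jordan form
J =
  [6, 0, 0, 0]
  [0, 6, 0, 0]
  [0, 0, 6, 0]
  [0, 0, 0, 6]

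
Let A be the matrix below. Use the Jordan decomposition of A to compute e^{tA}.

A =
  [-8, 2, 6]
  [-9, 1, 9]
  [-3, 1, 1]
e^{tA} =
  [-6*t*exp(-2*t) + exp(-2*t), 2*t*exp(-2*t), 6*t*exp(-2*t)]
  [-9*t*exp(-2*t), 3*t*exp(-2*t) + exp(-2*t), 9*t*exp(-2*t)]
  [-3*t*exp(-2*t), t*exp(-2*t), 3*t*exp(-2*t) + exp(-2*t)]

Strategy: write A = P · J · P⁻¹ where J is a Jordan canonical form, so e^{tA} = P · e^{tJ} · P⁻¹, and e^{tJ} can be computed block-by-block.

A has Jordan form
J =
  [-2,  1,  0]
  [ 0, -2,  0]
  [ 0,  0, -2]
(up to reordering of blocks).

Per-block formulas:
  For a 1×1 block at λ = -2: exp(t · [-2]) = [e^(-2t)].
  For a 2×2 Jordan block J_2(-2): exp(t · J_2(-2)) = e^(-2t)·(I + t·N), where N is the 2×2 nilpotent shift.

After assembling e^{tJ} and conjugating by P, we get:

e^{tA} =
  [-6*t*exp(-2*t) + exp(-2*t), 2*t*exp(-2*t), 6*t*exp(-2*t)]
  [-9*t*exp(-2*t), 3*t*exp(-2*t) + exp(-2*t), 9*t*exp(-2*t)]
  [-3*t*exp(-2*t), t*exp(-2*t), 3*t*exp(-2*t) + exp(-2*t)]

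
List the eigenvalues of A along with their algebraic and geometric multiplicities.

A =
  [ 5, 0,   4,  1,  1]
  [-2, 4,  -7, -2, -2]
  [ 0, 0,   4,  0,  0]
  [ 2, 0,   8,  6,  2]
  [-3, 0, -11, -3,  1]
λ = 4: alg = 5, geom = 3

Step 1 — factor the characteristic polynomial to read off the algebraic multiplicities:
  χ_A(x) = (x - 4)^5

Step 2 — compute geometric multiplicities via the rank-nullity identity g(λ) = n − rank(A − λI):
  rank(A − (4)·I) = 2, so dim ker(A − (4)·I) = n − 2 = 3

Summary:
  λ = 4: algebraic multiplicity = 5, geometric multiplicity = 3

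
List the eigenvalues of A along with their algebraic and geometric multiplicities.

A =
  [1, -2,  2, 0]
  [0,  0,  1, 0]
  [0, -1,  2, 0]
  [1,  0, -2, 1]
λ = 1: alg = 4, geom = 2

Step 1 — factor the characteristic polynomial to read off the algebraic multiplicities:
  χ_A(x) = (x - 1)^4

Step 2 — compute geometric multiplicities via the rank-nullity identity g(λ) = n − rank(A − λI):
  rank(A − (1)·I) = 2, so dim ker(A − (1)·I) = n − 2 = 2

Summary:
  λ = 1: algebraic multiplicity = 4, geometric multiplicity = 2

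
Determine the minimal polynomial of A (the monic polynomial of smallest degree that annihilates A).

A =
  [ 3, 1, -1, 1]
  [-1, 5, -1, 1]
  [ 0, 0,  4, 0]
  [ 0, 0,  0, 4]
x^2 - 8*x + 16

The characteristic polynomial is χ_A(x) = (x - 4)^4, so the eigenvalues are known. The minimal polynomial is
  m_A(x) = Π_λ (x − λ)^{k_λ}
where k_λ is the size of the *largest* Jordan block for λ (equivalently, the smallest k with (A − λI)^k v = 0 for every generalised eigenvector v of λ).

  λ = 4: largest Jordan block has size 2, contributing (x − 4)^2

So m_A(x) = (x - 4)^2 = x^2 - 8*x + 16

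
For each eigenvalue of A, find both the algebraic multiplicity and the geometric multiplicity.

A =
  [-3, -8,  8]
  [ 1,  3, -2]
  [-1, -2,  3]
λ = 1: alg = 3, geom = 2

Step 1 — factor the characteristic polynomial to read off the algebraic multiplicities:
  χ_A(x) = (x - 1)^3

Step 2 — compute geometric multiplicities via the rank-nullity identity g(λ) = n − rank(A − λI):
  rank(A − (1)·I) = 1, so dim ker(A − (1)·I) = n − 1 = 2

Summary:
  λ = 1: algebraic multiplicity = 3, geometric multiplicity = 2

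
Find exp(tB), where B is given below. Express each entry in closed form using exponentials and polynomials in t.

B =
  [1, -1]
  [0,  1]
e^{tB} =
  [exp(t), -t*exp(t)]
  [0, exp(t)]

Strategy: write B = P · J · P⁻¹ where J is a Jordan canonical form, so e^{tB} = P · e^{tJ} · P⁻¹, and e^{tJ} can be computed block-by-block.

B has Jordan form
J =
  [1, 1]
  [0, 1]
(up to reordering of blocks).

Per-block formulas:
  For a 2×2 Jordan block J_2(1): exp(t · J_2(1)) = e^(1t)·(I + t·N), where N is the 2×2 nilpotent shift.

After assembling e^{tJ} and conjugating by P, we get:

e^{tB} =
  [exp(t), -t*exp(t)]
  [0, exp(t)]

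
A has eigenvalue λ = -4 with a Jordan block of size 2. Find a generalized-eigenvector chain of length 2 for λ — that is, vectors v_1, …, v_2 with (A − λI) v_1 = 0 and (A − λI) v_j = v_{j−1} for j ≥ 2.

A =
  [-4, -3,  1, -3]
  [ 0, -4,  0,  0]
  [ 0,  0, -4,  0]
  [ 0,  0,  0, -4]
A Jordan chain for λ = -4 of length 2:
v_1 = (-3, 0, 0, 0)ᵀ
v_2 = (0, 1, 0, 0)ᵀ

Let N = A − (-4)·I. We want v_2 with N^2 v_2 = 0 but N^1 v_2 ≠ 0; then v_{j-1} := N · v_j for j = 2, …, 2.

Pick v_2 = (0, 1, 0, 0)ᵀ.
Then v_1 = N · v_2 = (-3, 0, 0, 0)ᵀ.

Sanity check: (A − (-4)·I) v_1 = (0, 0, 0, 0)ᵀ = 0. ✓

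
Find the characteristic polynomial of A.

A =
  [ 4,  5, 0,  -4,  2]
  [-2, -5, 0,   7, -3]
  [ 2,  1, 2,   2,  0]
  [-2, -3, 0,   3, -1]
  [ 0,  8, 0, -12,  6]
x^5 - 10*x^4 + 40*x^3 - 80*x^2 + 80*x - 32

Expanding det(x·I − A) (e.g. by cofactor expansion or by noting that A is similar to its Jordan form J, which has the same characteristic polynomial as A) gives
  χ_A(x) = x^5 - 10*x^4 + 40*x^3 - 80*x^2 + 80*x - 32
which factors as (x - 2)^5. The eigenvalues (with algebraic multiplicities) are λ = 2 with multiplicity 5.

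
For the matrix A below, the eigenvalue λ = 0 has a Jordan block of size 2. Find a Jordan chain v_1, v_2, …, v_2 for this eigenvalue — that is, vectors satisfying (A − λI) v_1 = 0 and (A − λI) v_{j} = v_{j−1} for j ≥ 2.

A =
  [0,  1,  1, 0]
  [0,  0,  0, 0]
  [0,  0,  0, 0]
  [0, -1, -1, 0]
A Jordan chain for λ = 0 of length 2:
v_1 = (1, 0, 0, -1)ᵀ
v_2 = (0, 1, 0, 0)ᵀ

Let N = A − (0)·I. We want v_2 with N^2 v_2 = 0 but N^1 v_2 ≠ 0; then v_{j-1} := N · v_j for j = 2, …, 2.

Pick v_2 = (0, 1, 0, 0)ᵀ.
Then v_1 = N · v_2 = (1, 0, 0, -1)ᵀ.

Sanity check: (A − (0)·I) v_1 = (0, 0, 0, 0)ᵀ = 0. ✓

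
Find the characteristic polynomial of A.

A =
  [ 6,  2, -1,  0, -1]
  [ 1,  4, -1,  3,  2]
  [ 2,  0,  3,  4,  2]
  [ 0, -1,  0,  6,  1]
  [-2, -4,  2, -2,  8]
x^5 - 27*x^4 + 291*x^3 - 1565*x^2 + 4200*x - 4500

Expanding det(x·I − A) (e.g. by cofactor expansion or by noting that A is similar to its Jordan form J, which has the same characteristic polynomial as A) gives
  χ_A(x) = x^5 - 27*x^4 + 291*x^3 - 1565*x^2 + 4200*x - 4500
which factors as (x - 6)^2*(x - 5)^3. The eigenvalues (with algebraic multiplicities) are λ = 5 with multiplicity 3, λ = 6 with multiplicity 2.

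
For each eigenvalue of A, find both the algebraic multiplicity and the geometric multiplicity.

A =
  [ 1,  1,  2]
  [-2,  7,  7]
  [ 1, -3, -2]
λ = 2: alg = 3, geom = 1

Step 1 — factor the characteristic polynomial to read off the algebraic multiplicities:
  χ_A(x) = (x - 2)^3

Step 2 — compute geometric multiplicities via the rank-nullity identity g(λ) = n − rank(A − λI):
  rank(A − (2)·I) = 2, so dim ker(A − (2)·I) = n − 2 = 1

Summary:
  λ = 2: algebraic multiplicity = 3, geometric multiplicity = 1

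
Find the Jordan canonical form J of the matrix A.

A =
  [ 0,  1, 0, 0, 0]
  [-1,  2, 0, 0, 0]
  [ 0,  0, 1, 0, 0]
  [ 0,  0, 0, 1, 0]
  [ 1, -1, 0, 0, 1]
J_2(1) ⊕ J_1(1) ⊕ J_1(1) ⊕ J_1(1)

The characteristic polynomial is
  det(x·I − A) = x^5 - 5*x^4 + 10*x^3 - 10*x^2 + 5*x - 1 = (x - 1)^5

Eigenvalues and multiplicities (the geometric multiplicity of λ is n − rank(A − λI), which equals the number of Jordan blocks for λ):
  λ = 1: algebraic multiplicity = 5, geometric multiplicity = 4

Determining the block sizes for each eigenvalue:
  λ = 1: 4 blocks summing to 5 forces exactly one block of size 2 and the rest size 1 → block sizes [2, 1, 1, 1]

Assembling the blocks gives a Jordan form
J =
  [1, 1, 0, 0, 0]
  [0, 1, 0, 0, 0]
  [0, 0, 1, 0, 0]
  [0, 0, 0, 1, 0]
  [0, 0, 0, 0, 1]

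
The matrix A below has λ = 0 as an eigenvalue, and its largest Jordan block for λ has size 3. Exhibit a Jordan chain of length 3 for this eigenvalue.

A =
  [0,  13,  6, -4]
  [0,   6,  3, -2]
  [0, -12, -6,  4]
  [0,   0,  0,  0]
A Jordan chain for λ = 0 of length 3:
v_1 = (6, 0, 0, 0)ᵀ
v_2 = (13, 6, -12, 0)ᵀ
v_3 = (0, 1, 0, 0)ᵀ

Let N = A − (0)·I. We want v_3 with N^3 v_3 = 0 but N^2 v_3 ≠ 0; then v_{j-1} := N · v_j for j = 3, …, 2.

Pick v_3 = (0, 1, 0, 0)ᵀ.
Then v_2 = N · v_3 = (13, 6, -12, 0)ᵀ.
Then v_1 = N · v_2 = (6, 0, 0, 0)ᵀ.

Sanity check: (A − (0)·I) v_1 = (0, 0, 0, 0)ᵀ = 0. ✓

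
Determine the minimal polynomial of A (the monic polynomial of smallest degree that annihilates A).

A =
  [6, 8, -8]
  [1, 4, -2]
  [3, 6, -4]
x^2 - 4*x + 4

The characteristic polynomial is χ_A(x) = (x - 2)^3, so the eigenvalues are known. The minimal polynomial is
  m_A(x) = Π_λ (x − λ)^{k_λ}
where k_λ is the size of the *largest* Jordan block for λ (equivalently, the smallest k with (A − λI)^k v = 0 for every generalised eigenvector v of λ).

  λ = 2: largest Jordan block has size 2, contributing (x − 2)^2

So m_A(x) = (x - 2)^2 = x^2 - 4*x + 4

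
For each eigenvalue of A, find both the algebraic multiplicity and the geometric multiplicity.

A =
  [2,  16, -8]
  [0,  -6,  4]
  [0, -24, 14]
λ = 2: alg = 2, geom = 2; λ = 6: alg = 1, geom = 1

Step 1 — factor the characteristic polynomial to read off the algebraic multiplicities:
  χ_A(x) = (x - 6)*(x - 2)^2

Step 2 — compute geometric multiplicities via the rank-nullity identity g(λ) = n − rank(A − λI):
  rank(A − (2)·I) = 1, so dim ker(A − (2)·I) = n − 1 = 2
  rank(A − (6)·I) = 2, so dim ker(A − (6)·I) = n − 2 = 1

Summary:
  λ = 2: algebraic multiplicity = 2, geometric multiplicity = 2
  λ = 6: algebraic multiplicity = 1, geometric multiplicity = 1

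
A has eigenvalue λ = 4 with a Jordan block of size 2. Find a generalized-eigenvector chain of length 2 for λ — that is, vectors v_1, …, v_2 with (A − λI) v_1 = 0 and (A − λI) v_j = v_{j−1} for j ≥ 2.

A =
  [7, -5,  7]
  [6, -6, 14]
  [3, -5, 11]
A Jordan chain for λ = 4 of length 2:
v_1 = (3, 6, 3)ᵀ
v_2 = (1, 0, 0)ᵀ

Let N = A − (4)·I. We want v_2 with N^2 v_2 = 0 but N^1 v_2 ≠ 0; then v_{j-1} := N · v_j for j = 2, …, 2.

Pick v_2 = (1, 0, 0)ᵀ.
Then v_1 = N · v_2 = (3, 6, 3)ᵀ.

Sanity check: (A − (4)·I) v_1 = (0, 0, 0)ᵀ = 0. ✓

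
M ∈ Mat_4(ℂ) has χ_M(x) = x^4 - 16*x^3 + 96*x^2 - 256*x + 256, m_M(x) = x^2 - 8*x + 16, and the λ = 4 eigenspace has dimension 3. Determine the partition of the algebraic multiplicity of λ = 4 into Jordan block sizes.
Block sizes for λ = 4: [2, 1, 1]

Step 1 — from the characteristic polynomial, algebraic multiplicity of λ = 4 is 4. From dim ker(M − (4)·I) = 3, there are exactly 3 Jordan blocks for λ = 4.
Step 2 — from the minimal polynomial, the factor (x − 4)^2 tells us the largest block for λ = 4 has size 2.
Step 3 — with total size 4, 3 blocks, and largest block 2, the block sizes (in nonincreasing order) are [2, 1, 1].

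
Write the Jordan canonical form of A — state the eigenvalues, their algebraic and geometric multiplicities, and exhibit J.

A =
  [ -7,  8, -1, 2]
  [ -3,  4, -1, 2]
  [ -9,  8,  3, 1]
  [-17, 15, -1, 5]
J_1(-4) ⊕ J_3(3)

The characteristic polynomial is
  det(x·I − A) = x^4 - 5*x^3 - 9*x^2 + 81*x - 108 = (x - 3)^3*(x + 4)

Eigenvalues and multiplicities (the geometric multiplicity of λ is n − rank(A − λI), which equals the number of Jordan blocks for λ):
  λ = -4: algebraic multiplicity = 1, geometric multiplicity = 1
  λ = 3: algebraic multiplicity = 3, geometric multiplicity = 1

Determining the block sizes for each eigenvalue:
  λ = -4: one block (gm = 1), so the single block has size am = 1 → block sizes [1]
  λ = 3: one block (gm = 1), so the single block has size am = 3 → block sizes [3]

Assembling the blocks gives a Jordan form
J =
  [-4, 0, 0, 0]
  [ 0, 3, 1, 0]
  [ 0, 0, 3, 1]
  [ 0, 0, 0, 3]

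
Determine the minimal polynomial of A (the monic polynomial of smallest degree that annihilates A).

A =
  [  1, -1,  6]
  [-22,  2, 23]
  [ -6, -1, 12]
x^3 - 15*x^2 + 75*x - 125

The characteristic polynomial is χ_A(x) = (x - 5)^3, so the eigenvalues are known. The minimal polynomial is
  m_A(x) = Π_λ (x − λ)^{k_λ}
where k_λ is the size of the *largest* Jordan block for λ (equivalently, the smallest k with (A − λI)^k v = 0 for every generalised eigenvector v of λ).

  λ = 5: largest Jordan block has size 3, contributing (x − 5)^3

So m_A(x) = (x - 5)^3 = x^3 - 15*x^2 + 75*x - 125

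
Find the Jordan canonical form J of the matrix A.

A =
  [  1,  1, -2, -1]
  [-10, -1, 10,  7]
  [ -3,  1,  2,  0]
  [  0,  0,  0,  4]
J_2(-1) ⊕ J_2(4)

The characteristic polynomial is
  det(x·I − A) = x^4 - 6*x^3 + x^2 + 24*x + 16 = (x - 4)^2*(x + 1)^2

Eigenvalues and multiplicities (the geometric multiplicity of λ is n − rank(A − λI), which equals the number of Jordan blocks for λ):
  λ = -1: algebraic multiplicity = 2, geometric multiplicity = 1
  λ = 4: algebraic multiplicity = 2, geometric multiplicity = 1

Determining the block sizes for each eigenvalue:
  λ = -1: one block (gm = 1), so the single block has size am = 2 → block sizes [2]
  λ = 4: one block (gm = 1), so the single block has size am = 2 → block sizes [2]

Assembling the blocks gives a Jordan form
J =
  [-1,  1, 0, 0]
  [ 0, -1, 0, 0]
  [ 0,  0, 4, 1]
  [ 0,  0, 0, 4]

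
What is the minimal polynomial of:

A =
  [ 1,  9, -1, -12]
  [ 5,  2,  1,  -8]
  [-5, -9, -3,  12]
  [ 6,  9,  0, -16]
x^3 + 12*x^2 + 48*x + 64

The characteristic polynomial is χ_A(x) = (x + 4)^4, so the eigenvalues are known. The minimal polynomial is
  m_A(x) = Π_λ (x − λ)^{k_λ}
where k_λ is the size of the *largest* Jordan block for λ (equivalently, the smallest k with (A − λI)^k v = 0 for every generalised eigenvector v of λ).

  λ = -4: largest Jordan block has size 3, contributing (x + 4)^3

So m_A(x) = (x + 4)^3 = x^3 + 12*x^2 + 48*x + 64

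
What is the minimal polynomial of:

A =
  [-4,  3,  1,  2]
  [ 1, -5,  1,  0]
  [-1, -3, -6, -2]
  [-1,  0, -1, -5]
x^3 + 15*x^2 + 75*x + 125

The characteristic polynomial is χ_A(x) = (x + 5)^4, so the eigenvalues are known. The minimal polynomial is
  m_A(x) = Π_λ (x − λ)^{k_λ}
where k_λ is the size of the *largest* Jordan block for λ (equivalently, the smallest k with (A − λI)^k v = 0 for every generalised eigenvector v of λ).

  λ = -5: largest Jordan block has size 3, contributing (x + 5)^3

So m_A(x) = (x + 5)^3 = x^3 + 15*x^2 + 75*x + 125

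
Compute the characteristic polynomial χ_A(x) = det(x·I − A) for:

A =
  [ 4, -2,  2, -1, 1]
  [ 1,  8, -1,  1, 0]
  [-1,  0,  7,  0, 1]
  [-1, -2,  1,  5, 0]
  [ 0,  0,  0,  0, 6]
x^5 - 30*x^4 + 360*x^3 - 2160*x^2 + 6480*x - 7776

Expanding det(x·I − A) (e.g. by cofactor expansion or by noting that A is similar to its Jordan form J, which has the same characteristic polynomial as A) gives
  χ_A(x) = x^5 - 30*x^4 + 360*x^3 - 2160*x^2 + 6480*x - 7776
which factors as (x - 6)^5. The eigenvalues (with algebraic multiplicities) are λ = 6 with multiplicity 5.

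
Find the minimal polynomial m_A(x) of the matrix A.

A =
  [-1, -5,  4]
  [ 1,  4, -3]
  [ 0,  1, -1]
x^3 - 2*x^2 + x

The characteristic polynomial is χ_A(x) = x*(x - 1)^2, so the eigenvalues are known. The minimal polynomial is
  m_A(x) = Π_λ (x − λ)^{k_λ}
where k_λ is the size of the *largest* Jordan block for λ (equivalently, the smallest k with (A − λI)^k v = 0 for every generalised eigenvector v of λ).

  λ = 0: largest Jordan block has size 1, contributing (x − 0)
  λ = 1: largest Jordan block has size 2, contributing (x − 1)^2

So m_A(x) = x*(x - 1)^2 = x^3 - 2*x^2 + x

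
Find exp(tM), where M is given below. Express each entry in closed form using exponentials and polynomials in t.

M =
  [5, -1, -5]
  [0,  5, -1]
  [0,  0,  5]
e^{tM} =
  [exp(5*t), -t*exp(5*t), t^2*exp(5*t)/2 - 5*t*exp(5*t)]
  [0, exp(5*t), -t*exp(5*t)]
  [0, 0, exp(5*t)]

Strategy: write M = P · J · P⁻¹ where J is a Jordan canonical form, so e^{tM} = P · e^{tJ} · P⁻¹, and e^{tJ} can be computed block-by-block.

M has Jordan form
J =
  [5, 1, 0]
  [0, 5, 1]
  [0, 0, 5]
(up to reordering of blocks).

Per-block formulas:
  For a 3×3 Jordan block J_3(5): exp(t · J_3(5)) = e^(5t)·(I + t·N + (t^2/2)·N^2), where N is the 3×3 nilpotent shift.

After assembling e^{tJ} and conjugating by P, we get:

e^{tM} =
  [exp(5*t), -t*exp(5*t), t^2*exp(5*t)/2 - 5*t*exp(5*t)]
  [0, exp(5*t), -t*exp(5*t)]
  [0, 0, exp(5*t)]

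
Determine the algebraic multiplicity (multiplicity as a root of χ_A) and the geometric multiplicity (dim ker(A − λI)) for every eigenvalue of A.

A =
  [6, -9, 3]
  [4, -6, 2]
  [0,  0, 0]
λ = 0: alg = 3, geom = 2

Step 1 — factor the characteristic polynomial to read off the algebraic multiplicities:
  χ_A(x) = x^3

Step 2 — compute geometric multiplicities via the rank-nullity identity g(λ) = n − rank(A − λI):
  rank(A − (0)·I) = 1, so dim ker(A − (0)·I) = n − 1 = 2

Summary:
  λ = 0: algebraic multiplicity = 3, geometric multiplicity = 2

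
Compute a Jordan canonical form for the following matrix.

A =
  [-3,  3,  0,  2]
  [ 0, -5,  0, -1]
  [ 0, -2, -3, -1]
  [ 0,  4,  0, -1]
J_3(-3) ⊕ J_1(-3)

The characteristic polynomial is
  det(x·I − A) = x^4 + 12*x^3 + 54*x^2 + 108*x + 81 = (x + 3)^4

Eigenvalues and multiplicities (the geometric multiplicity of λ is n − rank(A − λI), which equals the number of Jordan blocks for λ):
  λ = -3: algebraic multiplicity = 4, geometric multiplicity = 2

Determining the block sizes for each eigenvalue:
  λ = -3: with am = 4 and gm = 2, the partition is not yet determined (e.g. several partitions of 4 into 2 parts exist). Let N = A − (-3)·I. Computing rank(N^1) = 2, rank(N^2) = 1, rank(N^3) = 0; the number of blocks of size ≥ j is rank(N^{j−1}) − rank(N^j), giving [2, 1, 1]. So we have 1 block(s) of size 3, 1 block(s) of size 1 → block sizes [3, 1]

Assembling the blocks gives a Jordan form
J =
  [-3,  1,  0,  0]
  [ 0, -3,  1,  0]
  [ 0,  0, -3,  0]
  [ 0,  0,  0, -3]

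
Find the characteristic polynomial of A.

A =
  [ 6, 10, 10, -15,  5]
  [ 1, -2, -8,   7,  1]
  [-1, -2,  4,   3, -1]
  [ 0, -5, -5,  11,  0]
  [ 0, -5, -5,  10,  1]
x^5 - 20*x^4 + 145*x^3 - 450*x^2 + 540*x - 216

Expanding det(x·I − A) (e.g. by cofactor expansion or by noting that A is similar to its Jordan form J, which has the same characteristic polynomial as A) gives
  χ_A(x) = x^5 - 20*x^4 + 145*x^3 - 450*x^2 + 540*x - 216
which factors as (x - 6)^3*(x - 1)^2. The eigenvalues (with algebraic multiplicities) are λ = 1 with multiplicity 2, λ = 6 with multiplicity 3.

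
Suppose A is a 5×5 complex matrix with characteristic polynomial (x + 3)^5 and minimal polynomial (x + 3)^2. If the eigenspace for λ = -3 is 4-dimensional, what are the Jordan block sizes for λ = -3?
Block sizes for λ = -3: [2, 1, 1, 1]

Step 1 — from the characteristic polynomial, algebraic multiplicity of λ = -3 is 5. From dim ker(A − (-3)·I) = 4, there are exactly 4 Jordan blocks for λ = -3.
Step 2 — from the minimal polynomial, the factor (x + 3)^2 tells us the largest block for λ = -3 has size 2.
Step 3 — with total size 5, 4 blocks, and largest block 2, the block sizes (in nonincreasing order) are [2, 1, 1, 1].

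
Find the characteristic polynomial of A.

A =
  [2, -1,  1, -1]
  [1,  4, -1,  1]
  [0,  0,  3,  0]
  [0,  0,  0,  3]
x^4 - 12*x^3 + 54*x^2 - 108*x + 81

Expanding det(x·I − A) (e.g. by cofactor expansion or by noting that A is similar to its Jordan form J, which has the same characteristic polynomial as A) gives
  χ_A(x) = x^4 - 12*x^3 + 54*x^2 - 108*x + 81
which factors as (x - 3)^4. The eigenvalues (with algebraic multiplicities) are λ = 3 with multiplicity 4.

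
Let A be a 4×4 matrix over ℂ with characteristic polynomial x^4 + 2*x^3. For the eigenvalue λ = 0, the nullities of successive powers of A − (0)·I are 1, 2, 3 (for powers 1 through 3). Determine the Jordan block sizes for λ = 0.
Block sizes for λ = 0: [3]

From the dimensions of kernels of powers, the number of Jordan blocks of size at least j is d_j − d_{j−1} where d_j = dim ker(N^j) (with d_0 = 0). Computing the differences gives [1, 1, 1].
The number of blocks of size exactly k is (#blocks of size ≥ k) − (#blocks of size ≥ k + 1), so the partition is: 1 block(s) of size 3.
In nonincreasing order the block sizes are [3].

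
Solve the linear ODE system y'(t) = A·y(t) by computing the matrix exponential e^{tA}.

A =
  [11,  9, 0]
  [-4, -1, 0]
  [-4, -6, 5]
e^{tA} =
  [6*t*exp(5*t) + exp(5*t), 9*t*exp(5*t), 0]
  [-4*t*exp(5*t), -6*t*exp(5*t) + exp(5*t), 0]
  [-4*t*exp(5*t), -6*t*exp(5*t), exp(5*t)]

Strategy: write A = P · J · P⁻¹ where J is a Jordan canonical form, so e^{tA} = P · e^{tJ} · P⁻¹, and e^{tJ} can be computed block-by-block.

A has Jordan form
J =
  [5, 1, 0]
  [0, 5, 0]
  [0, 0, 5]
(up to reordering of blocks).

Per-block formulas:
  For a 2×2 Jordan block J_2(5): exp(t · J_2(5)) = e^(5t)·(I + t·N), where N is the 2×2 nilpotent shift.
  For a 1×1 block at λ = 5: exp(t · [5]) = [e^(5t)].

After assembling e^{tJ} and conjugating by P, we get:

e^{tA} =
  [6*t*exp(5*t) + exp(5*t), 9*t*exp(5*t), 0]
  [-4*t*exp(5*t), -6*t*exp(5*t) + exp(5*t), 0]
  [-4*t*exp(5*t), -6*t*exp(5*t), exp(5*t)]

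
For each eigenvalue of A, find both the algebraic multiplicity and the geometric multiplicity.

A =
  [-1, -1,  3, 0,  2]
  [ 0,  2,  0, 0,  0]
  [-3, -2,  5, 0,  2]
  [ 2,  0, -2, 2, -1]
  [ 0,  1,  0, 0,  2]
λ = 2: alg = 5, geom = 2

Step 1 — factor the characteristic polynomial to read off the algebraic multiplicities:
  χ_A(x) = (x - 2)^5

Step 2 — compute geometric multiplicities via the rank-nullity identity g(λ) = n − rank(A − λI):
  rank(A − (2)·I) = 3, so dim ker(A − (2)·I) = n − 3 = 2

Summary:
  λ = 2: algebraic multiplicity = 5, geometric multiplicity = 2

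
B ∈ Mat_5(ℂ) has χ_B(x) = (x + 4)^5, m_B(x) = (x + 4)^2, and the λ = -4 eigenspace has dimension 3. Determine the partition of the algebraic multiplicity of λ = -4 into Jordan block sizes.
Block sizes for λ = -4: [2, 2, 1]

Step 1 — from the characteristic polynomial, algebraic multiplicity of λ = -4 is 5. From dim ker(B − (-4)·I) = 3, there are exactly 3 Jordan blocks for λ = -4.
Step 2 — from the minimal polynomial, the factor (x + 4)^2 tells us the largest block for λ = -4 has size 2.
Step 3 — with total size 5, 3 blocks, and largest block 2, the block sizes (in nonincreasing order) are [2, 2, 1].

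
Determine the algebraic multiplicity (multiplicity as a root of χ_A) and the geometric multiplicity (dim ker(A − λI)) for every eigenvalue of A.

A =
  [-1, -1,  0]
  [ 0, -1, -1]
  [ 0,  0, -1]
λ = -1: alg = 3, geom = 1

Step 1 — factor the characteristic polynomial to read off the algebraic multiplicities:
  χ_A(x) = (x + 1)^3

Step 2 — compute geometric multiplicities via the rank-nullity identity g(λ) = n − rank(A − λI):
  rank(A − (-1)·I) = 2, so dim ker(A − (-1)·I) = n − 2 = 1

Summary:
  λ = -1: algebraic multiplicity = 3, geometric multiplicity = 1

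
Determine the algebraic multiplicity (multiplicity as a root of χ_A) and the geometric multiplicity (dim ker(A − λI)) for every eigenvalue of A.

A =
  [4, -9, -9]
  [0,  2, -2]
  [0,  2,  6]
λ = 4: alg = 3, geom = 2

Step 1 — factor the characteristic polynomial to read off the algebraic multiplicities:
  χ_A(x) = (x - 4)^3

Step 2 — compute geometric multiplicities via the rank-nullity identity g(λ) = n − rank(A − λI):
  rank(A − (4)·I) = 1, so dim ker(A − (4)·I) = n − 1 = 2

Summary:
  λ = 4: algebraic multiplicity = 3, geometric multiplicity = 2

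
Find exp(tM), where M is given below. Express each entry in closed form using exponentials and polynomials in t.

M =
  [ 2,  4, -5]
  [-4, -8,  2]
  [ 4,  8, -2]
e^{tM} =
  [6*t*exp(-4*t) + exp(-4*t), 12*t*exp(-4*t) - 2 + 2*exp(-4*t), 3*t*exp(-4*t) - 2 + 2*exp(-4*t)]
  [-4*t*exp(-4*t), -8*t*exp(-4*t) + 1, -2*t*exp(-4*t) + 1 - exp(-4*t)]
  [4*t*exp(-4*t), 8*t*exp(-4*t), 2*t*exp(-4*t) + exp(-4*t)]

Strategy: write M = P · J · P⁻¹ where J is a Jordan canonical form, so e^{tM} = P · e^{tJ} · P⁻¹, and e^{tJ} can be computed block-by-block.

M has Jordan form
J =
  [-4,  1, 0]
  [ 0, -4, 0]
  [ 0,  0, 0]
(up to reordering of blocks).

Per-block formulas:
  For a 2×2 Jordan block J_2(-4): exp(t · J_2(-4)) = e^(-4t)·(I + t·N), where N is the 2×2 nilpotent shift.
  For a 1×1 block at λ = 0: exp(t · [0]) = [e^(0t)].

After assembling e^{tJ} and conjugating by P, we get:

e^{tM} =
  [6*t*exp(-4*t) + exp(-4*t), 12*t*exp(-4*t) - 2 + 2*exp(-4*t), 3*t*exp(-4*t) - 2 + 2*exp(-4*t)]
  [-4*t*exp(-4*t), -8*t*exp(-4*t) + 1, -2*t*exp(-4*t) + 1 - exp(-4*t)]
  [4*t*exp(-4*t), 8*t*exp(-4*t), 2*t*exp(-4*t) + exp(-4*t)]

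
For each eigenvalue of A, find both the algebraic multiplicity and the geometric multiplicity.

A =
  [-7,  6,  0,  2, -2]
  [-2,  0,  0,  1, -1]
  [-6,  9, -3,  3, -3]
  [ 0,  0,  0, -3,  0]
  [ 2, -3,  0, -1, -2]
λ = -3: alg = 5, geom = 4

Step 1 — factor the characteristic polynomial to read off the algebraic multiplicities:
  χ_A(x) = (x + 3)^5

Step 2 — compute geometric multiplicities via the rank-nullity identity g(λ) = n − rank(A − λI):
  rank(A − (-3)·I) = 1, so dim ker(A − (-3)·I) = n − 1 = 4

Summary:
  λ = -3: algebraic multiplicity = 5, geometric multiplicity = 4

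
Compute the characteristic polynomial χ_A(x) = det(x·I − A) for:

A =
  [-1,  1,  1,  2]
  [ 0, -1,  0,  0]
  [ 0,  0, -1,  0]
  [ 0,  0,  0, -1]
x^4 + 4*x^3 + 6*x^2 + 4*x + 1

Expanding det(x·I − A) (e.g. by cofactor expansion or by noting that A is similar to its Jordan form J, which has the same characteristic polynomial as A) gives
  χ_A(x) = x^4 + 4*x^3 + 6*x^2 + 4*x + 1
which factors as (x + 1)^4. The eigenvalues (with algebraic multiplicities) are λ = -1 with multiplicity 4.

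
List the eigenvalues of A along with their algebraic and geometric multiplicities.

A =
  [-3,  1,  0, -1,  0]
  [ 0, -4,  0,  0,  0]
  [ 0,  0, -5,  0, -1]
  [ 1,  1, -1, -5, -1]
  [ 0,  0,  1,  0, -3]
λ = -4: alg = 5, geom = 3

Step 1 — factor the characteristic polynomial to read off the algebraic multiplicities:
  χ_A(x) = (x + 4)^5

Step 2 — compute geometric multiplicities via the rank-nullity identity g(λ) = n − rank(A − λI):
  rank(A − (-4)·I) = 2, so dim ker(A − (-4)·I) = n − 2 = 3

Summary:
  λ = -4: algebraic multiplicity = 5, geometric multiplicity = 3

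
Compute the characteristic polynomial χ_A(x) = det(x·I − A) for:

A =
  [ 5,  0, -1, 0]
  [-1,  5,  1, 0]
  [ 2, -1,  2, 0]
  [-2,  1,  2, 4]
x^4 - 16*x^3 + 96*x^2 - 256*x + 256

Expanding det(x·I − A) (e.g. by cofactor expansion or by noting that A is similar to its Jordan form J, which has the same characteristic polynomial as A) gives
  χ_A(x) = x^4 - 16*x^3 + 96*x^2 - 256*x + 256
which factors as (x - 4)^4. The eigenvalues (with algebraic multiplicities) are λ = 4 with multiplicity 4.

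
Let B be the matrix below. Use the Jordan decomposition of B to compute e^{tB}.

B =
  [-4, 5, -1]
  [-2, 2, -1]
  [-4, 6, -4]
e^{tB} =
  [-t^2*exp(-2*t) - 2*t*exp(-2*t) + exp(-2*t), 2*t^2*exp(-2*t) + 5*t*exp(-2*t), -t^2*exp(-2*t)/2 - t*exp(-2*t)]
  [-2*t*exp(-2*t), 4*t*exp(-2*t) + exp(-2*t), -t*exp(-2*t)]
  [2*t^2*exp(-2*t) - 4*t*exp(-2*t), -4*t^2*exp(-2*t) + 6*t*exp(-2*t), t^2*exp(-2*t) - 2*t*exp(-2*t) + exp(-2*t)]

Strategy: write B = P · J · P⁻¹ where J is a Jordan canonical form, so e^{tB} = P · e^{tJ} · P⁻¹, and e^{tJ} can be computed block-by-block.

B has Jordan form
J =
  [-2,  1,  0]
  [ 0, -2,  1]
  [ 0,  0, -2]
(up to reordering of blocks).

Per-block formulas:
  For a 3×3 Jordan block J_3(-2): exp(t · J_3(-2)) = e^(-2t)·(I + t·N + (t^2/2)·N^2), where N is the 3×3 nilpotent shift.

After assembling e^{tJ} and conjugating by P, we get:

e^{tB} =
  [-t^2*exp(-2*t) - 2*t*exp(-2*t) + exp(-2*t), 2*t^2*exp(-2*t) + 5*t*exp(-2*t), -t^2*exp(-2*t)/2 - t*exp(-2*t)]
  [-2*t*exp(-2*t), 4*t*exp(-2*t) + exp(-2*t), -t*exp(-2*t)]
  [2*t^2*exp(-2*t) - 4*t*exp(-2*t), -4*t^2*exp(-2*t) + 6*t*exp(-2*t), t^2*exp(-2*t) - 2*t*exp(-2*t) + exp(-2*t)]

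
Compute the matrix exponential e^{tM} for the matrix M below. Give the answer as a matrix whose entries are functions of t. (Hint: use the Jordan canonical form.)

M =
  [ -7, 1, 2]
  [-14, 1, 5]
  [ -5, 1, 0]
e^{tM} =
  [t^2*exp(-2*t)/2 - 5*t*exp(-2*t) + exp(-2*t), t*exp(-2*t), -t^2*exp(-2*t)/2 + 2*t*exp(-2*t)]
  [3*t^2*exp(-2*t)/2 - 14*t*exp(-2*t), 3*t*exp(-2*t) + exp(-2*t), -3*t^2*exp(-2*t)/2 + 5*t*exp(-2*t)]
  [t^2*exp(-2*t)/2 - 5*t*exp(-2*t), t*exp(-2*t), -t^2*exp(-2*t)/2 + 2*t*exp(-2*t) + exp(-2*t)]

Strategy: write M = P · J · P⁻¹ where J is a Jordan canonical form, so e^{tM} = P · e^{tJ} · P⁻¹, and e^{tJ} can be computed block-by-block.

M has Jordan form
J =
  [-2,  1,  0]
  [ 0, -2,  1]
  [ 0,  0, -2]
(up to reordering of blocks).

Per-block formulas:
  For a 3×3 Jordan block J_3(-2): exp(t · J_3(-2)) = e^(-2t)·(I + t·N + (t^2/2)·N^2), where N is the 3×3 nilpotent shift.

After assembling e^{tJ} and conjugating by P, we get:

e^{tM} =
  [t^2*exp(-2*t)/2 - 5*t*exp(-2*t) + exp(-2*t), t*exp(-2*t), -t^2*exp(-2*t)/2 + 2*t*exp(-2*t)]
  [3*t^2*exp(-2*t)/2 - 14*t*exp(-2*t), 3*t*exp(-2*t) + exp(-2*t), -3*t^2*exp(-2*t)/2 + 5*t*exp(-2*t)]
  [t^2*exp(-2*t)/2 - 5*t*exp(-2*t), t*exp(-2*t), -t^2*exp(-2*t)/2 + 2*t*exp(-2*t) + exp(-2*t)]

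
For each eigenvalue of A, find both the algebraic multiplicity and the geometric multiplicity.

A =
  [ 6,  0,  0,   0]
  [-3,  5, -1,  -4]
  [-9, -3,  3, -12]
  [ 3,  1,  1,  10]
λ = 6: alg = 4, geom = 3

Step 1 — factor the characteristic polynomial to read off the algebraic multiplicities:
  χ_A(x) = (x - 6)^4

Step 2 — compute geometric multiplicities via the rank-nullity identity g(λ) = n − rank(A − λI):
  rank(A − (6)·I) = 1, so dim ker(A − (6)·I) = n − 1 = 3

Summary:
  λ = 6: algebraic multiplicity = 4, geometric multiplicity = 3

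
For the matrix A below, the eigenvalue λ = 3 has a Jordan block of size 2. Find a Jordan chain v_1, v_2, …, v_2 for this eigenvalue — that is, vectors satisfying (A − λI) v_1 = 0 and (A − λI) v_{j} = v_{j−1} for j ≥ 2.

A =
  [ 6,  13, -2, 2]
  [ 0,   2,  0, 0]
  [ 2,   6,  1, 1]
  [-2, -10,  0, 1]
A Jordan chain for λ = 3 of length 2:
v_1 = (4, 0, 2, -4)ᵀ
v_2 = (2, 0, 1, 0)ᵀ

Let N = A − (3)·I. We want v_2 with N^2 v_2 = 0 but N^1 v_2 ≠ 0; then v_{j-1} := N · v_j for j = 2, …, 2.

Pick v_2 = (2, 0, 1, 0)ᵀ.
Then v_1 = N · v_2 = (4, 0, 2, -4)ᵀ.

Sanity check: (A − (3)·I) v_1 = (0, 0, 0, 0)ᵀ = 0. ✓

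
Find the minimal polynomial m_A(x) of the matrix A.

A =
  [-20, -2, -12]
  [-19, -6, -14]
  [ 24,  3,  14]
x^3 + 12*x^2 + 48*x + 64

The characteristic polynomial is χ_A(x) = (x + 4)^3, so the eigenvalues are known. The minimal polynomial is
  m_A(x) = Π_λ (x − λ)^{k_λ}
where k_λ is the size of the *largest* Jordan block for λ (equivalently, the smallest k with (A − λI)^k v = 0 for every generalised eigenvector v of λ).

  λ = -4: largest Jordan block has size 3, contributing (x + 4)^3

So m_A(x) = (x + 4)^3 = x^3 + 12*x^2 + 48*x + 64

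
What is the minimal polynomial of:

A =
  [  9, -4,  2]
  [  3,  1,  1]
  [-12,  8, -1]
x^2 - 6*x + 9

The characteristic polynomial is χ_A(x) = (x - 3)^3, so the eigenvalues are known. The minimal polynomial is
  m_A(x) = Π_λ (x − λ)^{k_λ}
where k_λ is the size of the *largest* Jordan block for λ (equivalently, the smallest k with (A − λI)^k v = 0 for every generalised eigenvector v of λ).

  λ = 3: largest Jordan block has size 2, contributing (x − 3)^2

So m_A(x) = (x - 3)^2 = x^2 - 6*x + 9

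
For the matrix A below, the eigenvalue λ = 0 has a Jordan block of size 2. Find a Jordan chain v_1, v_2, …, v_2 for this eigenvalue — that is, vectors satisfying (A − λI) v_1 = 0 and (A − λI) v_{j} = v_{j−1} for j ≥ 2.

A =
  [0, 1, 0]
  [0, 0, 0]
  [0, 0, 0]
A Jordan chain for λ = 0 of length 2:
v_1 = (1, 0, 0)ᵀ
v_2 = (0, 1, 0)ᵀ

Let N = A − (0)·I. We want v_2 with N^2 v_2 = 0 but N^1 v_2 ≠ 0; then v_{j-1} := N · v_j for j = 2, …, 2.

Pick v_2 = (0, 1, 0)ᵀ.
Then v_1 = N · v_2 = (1, 0, 0)ᵀ.

Sanity check: (A − (0)·I) v_1 = (0, 0, 0)ᵀ = 0. ✓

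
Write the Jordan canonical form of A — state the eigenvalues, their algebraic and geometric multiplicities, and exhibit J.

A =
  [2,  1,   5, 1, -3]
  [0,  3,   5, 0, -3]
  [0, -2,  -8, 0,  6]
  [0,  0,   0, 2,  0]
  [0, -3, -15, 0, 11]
J_2(2) ⊕ J_2(2) ⊕ J_1(2)

The characteristic polynomial is
  det(x·I − A) = x^5 - 10*x^4 + 40*x^3 - 80*x^2 + 80*x - 32 = (x - 2)^5

Eigenvalues and multiplicities (the geometric multiplicity of λ is n − rank(A − λI), which equals the number of Jordan blocks for λ):
  λ = 2: algebraic multiplicity = 5, geometric multiplicity = 3

Determining the block sizes for each eigenvalue:
  λ = 2: with am = 5 and gm = 3, the partition is not yet determined (e.g. several partitions of 5 into 3 parts exist). Let N = A − (2)·I. Computing rank(N^1) = 2, rank(N^2) = 0; the number of blocks of size ≥ j is rank(N^{j−1}) − rank(N^j), giving [3, 2]. So we have 2 block(s) of size 2, 1 block(s) of size 1 → block sizes [2, 2, 1]

Assembling the blocks gives a Jordan form
J =
  [2, 1, 0, 0, 0]
  [0, 2, 0, 0, 0]
  [0, 0, 2, 1, 0]
  [0, 0, 0, 2, 0]
  [0, 0, 0, 0, 2]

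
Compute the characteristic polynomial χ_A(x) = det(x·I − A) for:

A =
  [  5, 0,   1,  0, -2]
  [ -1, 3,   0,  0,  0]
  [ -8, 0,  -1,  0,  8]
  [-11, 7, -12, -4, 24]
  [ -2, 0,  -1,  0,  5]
x^5 - 8*x^4 + 6*x^3 + 108*x^2 - 351*x + 324

Expanding det(x·I − A) (e.g. by cofactor expansion or by noting that A is similar to its Jordan form J, which has the same characteristic polynomial as A) gives
  χ_A(x) = x^5 - 8*x^4 + 6*x^3 + 108*x^2 - 351*x + 324
which factors as (x - 3)^4*(x + 4). The eigenvalues (with algebraic multiplicities) are λ = -4 with multiplicity 1, λ = 3 with multiplicity 4.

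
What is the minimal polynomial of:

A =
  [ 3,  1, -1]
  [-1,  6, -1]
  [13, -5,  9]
x^3 - 18*x^2 + 108*x - 216

The characteristic polynomial is χ_A(x) = (x - 6)^3, so the eigenvalues are known. The minimal polynomial is
  m_A(x) = Π_λ (x − λ)^{k_λ}
where k_λ is the size of the *largest* Jordan block for λ (equivalently, the smallest k with (A − λI)^k v = 0 for every generalised eigenvector v of λ).

  λ = 6: largest Jordan block has size 3, contributing (x − 6)^3

So m_A(x) = (x - 6)^3 = x^3 - 18*x^2 + 108*x - 216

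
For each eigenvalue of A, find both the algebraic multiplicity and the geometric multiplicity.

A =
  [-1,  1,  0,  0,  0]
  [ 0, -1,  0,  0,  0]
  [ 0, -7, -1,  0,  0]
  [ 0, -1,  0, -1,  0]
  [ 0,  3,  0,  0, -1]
λ = -1: alg = 5, geom = 4

Step 1 — factor the characteristic polynomial to read off the algebraic multiplicities:
  χ_A(x) = (x + 1)^5

Step 2 — compute geometric multiplicities via the rank-nullity identity g(λ) = n − rank(A − λI):
  rank(A − (-1)·I) = 1, so dim ker(A − (-1)·I) = n − 1 = 4

Summary:
  λ = -1: algebraic multiplicity = 5, geometric multiplicity = 4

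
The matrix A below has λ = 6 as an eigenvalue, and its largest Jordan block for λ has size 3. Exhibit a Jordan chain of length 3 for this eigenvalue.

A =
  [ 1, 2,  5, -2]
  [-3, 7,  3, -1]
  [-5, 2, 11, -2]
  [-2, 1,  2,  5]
A Jordan chain for λ = 6 of length 3:
v_1 = (-2, -1, -2, -1)ᵀ
v_2 = (-5, -3, -5, -2)ᵀ
v_3 = (1, 0, 0, 0)ᵀ

Let N = A − (6)·I. We want v_3 with N^3 v_3 = 0 but N^2 v_3 ≠ 0; then v_{j-1} := N · v_j for j = 3, …, 2.

Pick v_3 = (1, 0, 0, 0)ᵀ.
Then v_2 = N · v_3 = (-5, -3, -5, -2)ᵀ.
Then v_1 = N · v_2 = (-2, -1, -2, -1)ᵀ.

Sanity check: (A − (6)·I) v_1 = (0, 0, 0, 0)ᵀ = 0. ✓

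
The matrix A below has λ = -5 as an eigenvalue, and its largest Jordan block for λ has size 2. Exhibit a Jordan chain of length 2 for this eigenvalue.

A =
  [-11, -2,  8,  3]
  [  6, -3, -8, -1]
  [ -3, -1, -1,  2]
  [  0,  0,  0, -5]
A Jordan chain for λ = -5 of length 2:
v_1 = (-6, 6, -3, 0)ᵀ
v_2 = (1, 0, 0, 0)ᵀ

Let N = A − (-5)·I. We want v_2 with N^2 v_2 = 0 but N^1 v_2 ≠ 0; then v_{j-1} := N · v_j for j = 2, …, 2.

Pick v_2 = (1, 0, 0, 0)ᵀ.
Then v_1 = N · v_2 = (-6, 6, -3, 0)ᵀ.

Sanity check: (A − (-5)·I) v_1 = (0, 0, 0, 0)ᵀ = 0. ✓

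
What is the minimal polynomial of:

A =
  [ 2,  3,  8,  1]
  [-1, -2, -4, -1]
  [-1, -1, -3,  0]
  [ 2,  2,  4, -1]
x^2 + 2*x + 1

The characteristic polynomial is χ_A(x) = (x + 1)^4, so the eigenvalues are known. The minimal polynomial is
  m_A(x) = Π_λ (x − λ)^{k_λ}
where k_λ is the size of the *largest* Jordan block for λ (equivalently, the smallest k with (A − λI)^k v = 0 for every generalised eigenvector v of λ).

  λ = -1: largest Jordan block has size 2, contributing (x + 1)^2

So m_A(x) = (x + 1)^2 = x^2 + 2*x + 1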